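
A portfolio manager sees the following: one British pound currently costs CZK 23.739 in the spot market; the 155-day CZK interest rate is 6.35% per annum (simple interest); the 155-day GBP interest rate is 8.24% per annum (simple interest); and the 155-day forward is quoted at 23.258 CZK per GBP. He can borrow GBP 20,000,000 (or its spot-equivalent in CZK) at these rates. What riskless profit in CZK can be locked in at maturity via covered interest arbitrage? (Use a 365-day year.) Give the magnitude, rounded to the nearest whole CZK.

T = 155/365 years.
Keep in GBP, deliver into the forward: 20,000,000·1.03499178082·23.258 = CZK 481,436,776.77.
Swap to CZK now, deposit: 20,000,000·23.739·1.02696575342 = CZK 487,582,800.41.
The quoted forward undervalues GBP, so borrow GBP, convert to CZK at spot, deposit the CZK at 6.35%, and buy GBP forward at 23.258 to cover the loan.
Profit = 487,582,800.41 − 481,436,776.77 = CZK 6,146,024.

CZK 6,146,024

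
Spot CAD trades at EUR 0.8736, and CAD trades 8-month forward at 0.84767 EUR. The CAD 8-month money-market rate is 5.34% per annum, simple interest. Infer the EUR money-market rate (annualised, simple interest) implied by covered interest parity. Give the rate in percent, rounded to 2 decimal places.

0.73%

T = 8/12 years.
CIP gives F = S · g_EUR/g_CAD, so g_EUR/g_CAD = 0.84767/0.8736 = 0.9703182.
CAD growth factor: 1 + 0.0534×8/12 = 1.035600.
That pins the EUR growth at 1.0048615.
(1.0048615 − 1)/T = 0.007292, i.e. 0.73%.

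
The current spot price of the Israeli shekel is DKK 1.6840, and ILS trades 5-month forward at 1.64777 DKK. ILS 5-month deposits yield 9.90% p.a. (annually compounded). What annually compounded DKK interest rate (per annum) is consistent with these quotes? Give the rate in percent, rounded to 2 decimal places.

T = 5/12 years.
By CIP, F/S equals the DKK-to-ILS growth ratio: 1.64777/1.684 = 0.9784857.
ILS growth factor: (1 + 0.0990)^(5/12) = 1.0401174.
Hence g_DKK = 1.017740.
r = 1.017740^(12/5) − 1 = 0.043106 → 4.31%.

4.31%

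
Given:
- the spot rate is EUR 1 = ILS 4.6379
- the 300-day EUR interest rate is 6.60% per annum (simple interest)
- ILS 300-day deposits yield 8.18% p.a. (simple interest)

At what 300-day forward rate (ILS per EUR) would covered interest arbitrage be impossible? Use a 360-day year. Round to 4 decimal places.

T = 300/360 years.
ILS accumulates by 1 + 0.0818×300/360 = 1.0681667.
Growth of 1 EUR over T: 1 + 0.0660×300/360 = 1.055000.
CIP: F = S · (grow ILS)/(grow EUR) = 4.6379 × 1.0681667/1.055000 = 4.695782 ILS per EUR.

4.6958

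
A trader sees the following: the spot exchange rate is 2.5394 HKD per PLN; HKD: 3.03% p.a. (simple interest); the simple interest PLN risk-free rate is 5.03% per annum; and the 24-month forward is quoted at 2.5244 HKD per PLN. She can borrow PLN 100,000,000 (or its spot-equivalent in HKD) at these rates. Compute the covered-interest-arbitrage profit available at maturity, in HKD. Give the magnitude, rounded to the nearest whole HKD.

T = 2 years.
Keep in PLN, deliver into the forward: 100,000,000·1.100600·2.5244 = HKD 277,835,464.00.
Swap to HKD now, deposit: 100,000,000·2.5394·1.060600 = HKD 269,328,764.00.
The quoted forward overvalues PLN, so borrow HKD, buy PLN at spot, deposit the PLN at 5.03%, and sell the proceeds forward at 2.5244.
Arbitrage profit = |277,835,464.00 − 269,328,764.00| = HKD 8,506,700.

HKD 8,506,700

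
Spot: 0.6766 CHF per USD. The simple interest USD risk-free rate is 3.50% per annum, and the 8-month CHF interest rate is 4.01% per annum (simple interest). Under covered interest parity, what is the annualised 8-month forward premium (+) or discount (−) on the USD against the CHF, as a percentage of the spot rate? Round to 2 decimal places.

+0.50%

T = 8/12 years.
F = S · g_CHF/g_USD = 0.6766 × 1.0267333/1.0233333 = 0.6788480.
(F − S)/S ÷ T = (0.6788480 − 0.6766)/0.6766/(8/12) = 0.004984 → 0.50%.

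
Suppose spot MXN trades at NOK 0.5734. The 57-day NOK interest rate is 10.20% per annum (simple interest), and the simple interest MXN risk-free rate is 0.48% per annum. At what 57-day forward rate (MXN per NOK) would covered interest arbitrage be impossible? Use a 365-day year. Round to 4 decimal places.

T = 57/365 years.
Growth of 1 NOK over T: 1 + 0.1020×57/365 = 1.0159288.
MXN growth factor: 1 + 0.0048×57/365 = 1.0007496.
So F = 0.5734 × 1.0159288 / 1.0007496 = 0.5820972 (NOK/MXN).
Invert for MXN per NOK: 1 / 0.5820972 = 1.7179.

1.7179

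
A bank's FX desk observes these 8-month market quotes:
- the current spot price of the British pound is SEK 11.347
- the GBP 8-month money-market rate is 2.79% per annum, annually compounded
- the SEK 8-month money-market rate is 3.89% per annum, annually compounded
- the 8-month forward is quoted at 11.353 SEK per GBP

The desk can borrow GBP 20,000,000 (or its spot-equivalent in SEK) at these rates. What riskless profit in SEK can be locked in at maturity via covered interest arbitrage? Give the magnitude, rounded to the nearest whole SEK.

T = 8/12 years.
Invest the GBP and cover forward: 20,000,000 × 1.01851456534 × 11.353 = SEK 231,263,917.21.
Convert at spot and invest in SEK: 20,000,000 × 11.347 × 1.02576804145 = SEK 232,787,799.33.
The quoted forward undervalues GBP, so borrow GBP, convert to SEK at spot, deposit the SEK at 3.89%, and buy GBP forward at 11.353 to cover the loan.
Arbitrage profit = |231,263,917.21 − 232,787,799.33| = SEK 1,523,882.

SEK 1,523,882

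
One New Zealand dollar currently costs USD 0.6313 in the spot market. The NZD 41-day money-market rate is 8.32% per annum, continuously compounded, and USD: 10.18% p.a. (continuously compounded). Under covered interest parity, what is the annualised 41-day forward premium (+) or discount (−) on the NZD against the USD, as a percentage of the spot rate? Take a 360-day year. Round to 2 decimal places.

+1.86%

T = 41/360 years.
F = S · g_USD/g_NZD = 0.6313 × 1.0116614/1.0095206 = 0.6326387.
(F − S)/S ÷ T = (0.6326387 − 0.6313)/0.6313/(41/360) = 0.018619 → 1.86%.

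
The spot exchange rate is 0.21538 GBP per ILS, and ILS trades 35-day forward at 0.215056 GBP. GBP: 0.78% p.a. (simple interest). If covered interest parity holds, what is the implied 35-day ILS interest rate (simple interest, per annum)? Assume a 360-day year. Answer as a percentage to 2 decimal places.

2.33%

T = 35/360 years.
F/S = 0.215056/0.21538 = 0.9984957 = (growth of GBP) / (growth of ILS).
The GBP side grows by 1 + 0.0078×35/360 = 1.0007583.
Hence g_ILS = 1.002266.
(1.002266 − 1)/T = 0.023307, i.e. 2.33%.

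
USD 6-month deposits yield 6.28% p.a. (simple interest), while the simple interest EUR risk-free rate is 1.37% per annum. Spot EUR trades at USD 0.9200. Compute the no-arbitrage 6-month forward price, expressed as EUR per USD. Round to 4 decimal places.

T = 6/12 years.
USD accumulates by 1 + 0.0628×6/12 = 1.031400.
Growth of 1 EUR over T: 1 + 0.0137×6/12 = 1.006850.
Forward (USD per EUR) = 0.92 × 1.031400 / 1.006850 = 0.9424323.
Invert for EUR per USD: 1 / 0.9424323 = 1.0611.

1.0611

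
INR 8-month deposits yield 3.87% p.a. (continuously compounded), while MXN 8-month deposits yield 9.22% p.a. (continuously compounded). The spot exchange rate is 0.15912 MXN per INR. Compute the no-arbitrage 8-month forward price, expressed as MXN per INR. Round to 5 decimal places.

T = 8/12 years.
MXN accumulates by e^(0.0922×8/12) = 1.063395.
INR accumulates by e^(0.0387×8/12) = 1.0261357.
Forward (MXN per INR) = 0.15912 × 1.063395 / 1.0261357 = 0.1648977.

0.16490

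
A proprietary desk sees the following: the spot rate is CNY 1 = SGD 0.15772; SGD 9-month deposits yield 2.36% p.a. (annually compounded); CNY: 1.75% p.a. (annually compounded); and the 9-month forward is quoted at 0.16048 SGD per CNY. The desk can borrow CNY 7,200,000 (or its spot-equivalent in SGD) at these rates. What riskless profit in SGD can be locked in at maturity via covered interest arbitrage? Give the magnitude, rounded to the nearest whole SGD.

T = 9/12 years.
Invest the CNY and cover forward: 7,200,000 × 1.013096496 × 0.16048 = SGD 1,170,588.42.
Convert at spot and invest in SGD: 7,200,000 × 0.15772 × 1.017648292 = SGD 1,155,625.12.
The quoted forward overvalues CNY, so borrow SGD, buy CNY at spot, deposit the CNY at 1.75%, and sell the proceeds forward at 0.16048.
The gap between the two covered legs is SGD 14,963.

SGD 14,963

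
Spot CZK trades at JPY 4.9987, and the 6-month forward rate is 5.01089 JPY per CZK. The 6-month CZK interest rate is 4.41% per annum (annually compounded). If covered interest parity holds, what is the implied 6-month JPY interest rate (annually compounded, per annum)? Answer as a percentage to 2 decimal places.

T = 6/12 years.
By CIP, F/S equals the JPY-to-CZK growth ratio: 5.01089/4.9987 = 1.0024386.
The CZK side grows by (1 + 0.0441)^(6/12) = 1.0218121.
Hence g_JPY = 1.0243039.
r = 1.0243039^(12/6) − 1 = 0.049198 → 4.92%.

4.92%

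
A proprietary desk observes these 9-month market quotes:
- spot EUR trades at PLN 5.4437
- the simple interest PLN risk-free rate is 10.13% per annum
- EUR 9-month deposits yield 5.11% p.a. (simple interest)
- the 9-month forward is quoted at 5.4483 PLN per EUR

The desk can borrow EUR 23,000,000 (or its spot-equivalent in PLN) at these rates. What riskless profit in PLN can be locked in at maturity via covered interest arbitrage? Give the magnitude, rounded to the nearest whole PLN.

T = 9/12 years.
Keep in EUR, deliver into the forward: 23,000,000·1.038325·5.4483 = PLN 130,113,440.24.
Swap to PLN now, deposit: 23,000,000·5.4437·1.075975 = PLN 134,717,557.47.
The quoted forward undervalues EUR, so borrow EUR, convert to PLN at spot, deposit the PLN at 10.13%, and buy EUR forward at 5.4483 to cover the loan.
The gap between the two covered legs is PLN 4,604,117.

PLN 4,604,117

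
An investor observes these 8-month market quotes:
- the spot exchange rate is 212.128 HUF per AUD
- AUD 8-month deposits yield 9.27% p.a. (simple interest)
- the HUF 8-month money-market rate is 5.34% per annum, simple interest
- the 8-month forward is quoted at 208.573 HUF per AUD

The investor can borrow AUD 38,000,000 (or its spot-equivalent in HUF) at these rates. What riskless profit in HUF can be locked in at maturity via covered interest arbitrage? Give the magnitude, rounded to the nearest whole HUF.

T = 8/12 years.
Keep in AUD, deliver into the forward: 38,000,000·1.061800·208.573 = HUF 8,415,586,833.20.
Swap to HUF now, deposit: 38,000,000·212.128·1.035600 = HUF 8,347,830,758.40.
The quoted forward overvalues AUD, so borrow HUF, buy AUD at spot, deposit the AUD at 9.27%, and sell the proceeds forward at 208.573.
The gap between the two covered legs is HUF 67,756,075.

HUF 67,756,075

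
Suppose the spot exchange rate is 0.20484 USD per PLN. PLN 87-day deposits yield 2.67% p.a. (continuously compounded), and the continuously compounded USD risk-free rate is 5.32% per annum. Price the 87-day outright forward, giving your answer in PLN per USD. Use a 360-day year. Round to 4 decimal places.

T = 87/360 years.
USD growth factor: e^(0.0532×87/360) = 1.0129397.
PLN growth factor: e^(0.0267×87/360) = 1.0064734.
So F = 0.20484 × 1.0129397 / 1.0064734 = 0.2061560 (USD/PLN).
Invert for PLN per USD: 1 / 0.2061560 = 4.8507.

4.8507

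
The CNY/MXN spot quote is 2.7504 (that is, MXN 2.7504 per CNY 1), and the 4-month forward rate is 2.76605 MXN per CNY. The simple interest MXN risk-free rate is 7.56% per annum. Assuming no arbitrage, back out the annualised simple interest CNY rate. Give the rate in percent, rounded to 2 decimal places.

T = 4/12 years.
CIP gives F = S · g_MXN/g_CNY, so g_MXN/g_CNY = 2.76605/2.7504 = 1.0056901.
The MXN side grows by 1 + 0.0756×4/12 = 1.025200.
So the CNY growth factor = 1.0193995.
(1.0193995 − 1)/T = 0.058199, i.e. 5.82%.

5.82%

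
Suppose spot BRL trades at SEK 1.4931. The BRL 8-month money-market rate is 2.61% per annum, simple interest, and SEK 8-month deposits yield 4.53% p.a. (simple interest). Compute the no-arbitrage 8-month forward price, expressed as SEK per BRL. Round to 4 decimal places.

T = 8/12 years.
SEK growth factor: 1 + 0.0453×8/12 = 1.030200.
BRL growth factor: 1 + 0.0261×8/12 = 1.017400.
So F = 1.4931 × 1.030200 / 1.017400 = 1.511885 (SEK/BRL).

1.5119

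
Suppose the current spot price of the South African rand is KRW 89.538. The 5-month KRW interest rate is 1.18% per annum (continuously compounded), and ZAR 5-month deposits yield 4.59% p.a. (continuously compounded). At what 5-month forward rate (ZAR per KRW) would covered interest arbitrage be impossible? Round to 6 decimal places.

T = 5/12 years.
KRW growth factor: e^(0.0118×5/12) = 1.0049288.
ZAR growth factor: e^(0.0459×5/12) = 1.0193091.
So F = 89.538 × 1.0049288 / 1.0193091 = 88.27481 (KRW/ZAR).
Invert for ZAR per KRW: 1 / 88.27481 = 0.011328.

0.011328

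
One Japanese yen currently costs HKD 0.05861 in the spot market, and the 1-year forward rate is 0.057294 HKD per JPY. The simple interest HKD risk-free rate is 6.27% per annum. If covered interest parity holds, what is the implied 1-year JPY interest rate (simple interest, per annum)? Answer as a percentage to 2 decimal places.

8.71%

T = 1 year.
CIP gives F = S · g_HKD/g_JPY, so g_HKD/g_JPY = 0.057294/0.05861 = 0.9775465.
The HKD side grows by 1 + 0.0627×1 = 1.062700.
That pins the JPY growth at 1.0871094.
r = (1.0871094 − 1)/1 = 0.087109 → 8.71%.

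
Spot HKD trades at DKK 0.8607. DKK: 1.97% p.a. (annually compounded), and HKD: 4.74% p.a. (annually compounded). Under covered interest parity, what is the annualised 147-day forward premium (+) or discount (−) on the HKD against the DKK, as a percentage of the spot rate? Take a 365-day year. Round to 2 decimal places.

-2.67%

T = 147/365 years.
CIP forward (DKK per HKD) = 0.8607 × 1.0078878/1.0188263 = 0.8514592.
Annualised premium = (F − S)/S × (1/T) = (0.8514592 − 0.8607)/0.8607 ÷ (147/365) = -2.67%.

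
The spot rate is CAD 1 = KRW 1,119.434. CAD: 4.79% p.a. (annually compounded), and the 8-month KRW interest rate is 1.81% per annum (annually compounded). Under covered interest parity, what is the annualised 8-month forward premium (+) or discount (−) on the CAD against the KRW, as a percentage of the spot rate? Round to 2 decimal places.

T = 8/12 years.
No-arbitrage forward: 1119.434 × 1.0120306 / 1.0316837 = 1098.109297 KRW/CAD.
Annualised premium = (F − S)/S × (1/T) = (1098.109297 − 1119.434)/1119.434 ÷ (8/12) = -2.86%.

-2.86%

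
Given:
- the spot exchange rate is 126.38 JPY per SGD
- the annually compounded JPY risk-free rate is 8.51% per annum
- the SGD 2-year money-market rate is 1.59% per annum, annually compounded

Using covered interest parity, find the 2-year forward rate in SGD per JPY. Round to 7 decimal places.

T = 2 years.
JPY accumulates by (1 + 0.0851)^2 = 1.177442.
SGD accumulates by (1 + 0.0159)^2 = 1.0320528.
CIP: F = S · (grow JPY)/(grow SGD) = 126.38 × 1.177442/1.0320528 = 144.1836 JPY per SGD.
Invert for SGD per JPY: 1 / 144.1836 = 0.0069356.

0.0069356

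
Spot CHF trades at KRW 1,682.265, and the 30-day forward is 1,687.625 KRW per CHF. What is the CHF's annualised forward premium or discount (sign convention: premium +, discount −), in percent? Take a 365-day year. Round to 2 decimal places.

+3.88%

T = 30/365 years.
(F − S)/S = (1687.625 − 1682.265)/1682.265 = 0.0031862.
Per annum: 0.0031862 / (30/365) = 0.038765 = 3.88%.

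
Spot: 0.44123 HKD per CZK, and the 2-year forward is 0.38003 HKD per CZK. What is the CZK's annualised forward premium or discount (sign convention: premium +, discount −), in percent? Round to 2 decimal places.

T = 2 years.
CZK trades forward at -13.87032% vs spot over the period.
Per annum: -0.1387032 / 2 = -0.069352 = -6.94%.

-6.94%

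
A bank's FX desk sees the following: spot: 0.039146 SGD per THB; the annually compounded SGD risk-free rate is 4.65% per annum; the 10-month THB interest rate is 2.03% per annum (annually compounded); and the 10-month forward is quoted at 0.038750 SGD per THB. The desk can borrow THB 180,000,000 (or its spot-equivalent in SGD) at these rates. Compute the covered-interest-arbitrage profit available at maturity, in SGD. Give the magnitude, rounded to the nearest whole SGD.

SGD 225,488

T = 10/12 years.
Keep in THB, deliver into the forward: 180,000,000·1.016888273·0.038750 = SGD 7,092,795.70.
Swap to SGD now, deposit: 180,000,000·0.039146·1.038602493 = SGD 7,318,283.97.
The quoted forward undervalues THB, so borrow THB, convert to SGD at spot, deposit the SGD at 4.65%, and buy THB forward at 0.038750 to cover the loan.
The gap between the two covered legs is SGD 225,488.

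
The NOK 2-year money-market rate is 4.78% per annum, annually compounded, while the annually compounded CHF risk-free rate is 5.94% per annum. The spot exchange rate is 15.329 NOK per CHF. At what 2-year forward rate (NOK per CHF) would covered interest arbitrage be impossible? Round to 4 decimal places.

T = 2 years.
NOK accumulates by (1 + 0.0478)^2 = 1.09788484.
Growth of 1 CHF over T: (1 + 0.0594)^2 = 1.12232836.
So F = 15.329 × 1.09788484 / 1.12232836 = 14.995145 (NOK/CHF).

14.9951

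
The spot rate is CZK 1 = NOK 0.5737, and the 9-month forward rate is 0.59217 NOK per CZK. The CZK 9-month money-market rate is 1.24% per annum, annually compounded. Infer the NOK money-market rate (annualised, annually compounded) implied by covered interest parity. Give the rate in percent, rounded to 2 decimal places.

5.61%

T = 9/12 years.
CIP gives F = S · g_NOK/g_CZK, so g_NOK/g_CZK = 0.59217/0.5737 = 1.0321945.
CZK growth factor: (1 + 0.0124)^(9/12) = 1.0092857.
So the NOK growth factor = 1.0417791.
Annualise: 1.0417791^(12/9) − 1 = 0.056090 = 5.61%.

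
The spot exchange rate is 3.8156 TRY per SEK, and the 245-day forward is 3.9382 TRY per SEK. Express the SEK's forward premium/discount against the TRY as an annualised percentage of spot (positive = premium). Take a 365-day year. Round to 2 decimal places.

T = 245/365 years.
Period premium: (3.9382 − 3.8156)/3.8156 = 0.0321313.
Annualise by dividing by T: 0.0321313 / (245/365) = 0.047869 → 4.79%.

+4.79%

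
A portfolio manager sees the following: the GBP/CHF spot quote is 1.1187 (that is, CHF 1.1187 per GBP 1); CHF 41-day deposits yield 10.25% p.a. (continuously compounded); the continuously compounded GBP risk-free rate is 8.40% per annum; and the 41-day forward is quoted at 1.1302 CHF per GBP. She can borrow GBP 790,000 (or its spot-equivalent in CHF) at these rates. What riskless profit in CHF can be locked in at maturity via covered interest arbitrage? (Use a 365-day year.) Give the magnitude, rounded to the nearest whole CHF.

CHF 7,315

T = 41/365 years.
Invest the GBP and cover forward: 790,000 × 1.00948027 × 1.1302 = CHF 901,322.53.
Convert at spot and invest in CHF: 790,000 × 1.1187 × 1.01158024 = CHF 894,007.30.
The quoted forward overvalues GBP, so borrow CHF, buy GBP at spot, deposit the GBP at 8.40%, and sell the proceeds forward at 1.1302.
The gap between the two covered legs is CHF 7,315.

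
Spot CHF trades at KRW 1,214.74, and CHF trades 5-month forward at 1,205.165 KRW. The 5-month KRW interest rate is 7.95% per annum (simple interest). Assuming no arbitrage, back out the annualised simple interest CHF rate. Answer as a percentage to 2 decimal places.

T = 5/12 years.
CIP gives F = S · g_KRW/g_CHF, so g_KRW/g_CHF = 1205.165/1214.74 = 0.9921177.
KRW growth factor: 1 + 0.0795×5/12 = 1.033125.
Hence g_CHF = 1.0413331.
r = (1.0413331 − 1)/(5/12) = 0.099199 → 9.92%.

9.92%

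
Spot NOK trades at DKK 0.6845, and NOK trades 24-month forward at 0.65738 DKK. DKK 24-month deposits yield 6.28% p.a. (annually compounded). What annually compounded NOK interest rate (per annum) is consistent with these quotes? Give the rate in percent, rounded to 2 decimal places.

8.45%

T = 2 years.
F/S = 0.65738/0.6845 = 0.9603798 = (growth of DKK) / (growth of NOK).
The DKK side grows by (1 + 0.0628)^2 = 1.1295438.
That pins the NOK growth at 1.1761428.
r = 1.1761428^(1/2) − 1 = 0.084501 → 8.45%.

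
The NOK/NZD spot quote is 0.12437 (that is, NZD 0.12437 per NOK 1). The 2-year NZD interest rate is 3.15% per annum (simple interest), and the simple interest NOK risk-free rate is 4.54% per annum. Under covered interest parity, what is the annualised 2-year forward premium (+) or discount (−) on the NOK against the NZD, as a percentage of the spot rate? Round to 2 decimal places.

T = 2 years.
No-arbitrage forward: 0.12437 × 1.063000 / 1.090800 = 0.12120032 NZD/NOK.
(F − S)/S ÷ T = (0.12120032 − 0.12437)/0.12437/2 = -0.012743 → -1.27%.

-1.27%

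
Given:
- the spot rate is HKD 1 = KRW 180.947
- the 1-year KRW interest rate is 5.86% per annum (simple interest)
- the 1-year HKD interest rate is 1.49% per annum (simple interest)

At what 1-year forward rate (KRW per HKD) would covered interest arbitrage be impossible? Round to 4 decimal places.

188.7383

T = 1 year.
Growth of 1 KRW over T: 1 + 0.0586×1 = 1.058600.
HKD accumulates by 1 + 0.0149×1 = 1.014900.
CIP: F = S · (grow KRW)/(grow HKD) = 180.947 × 1.058600/1.014900 = 188.738294 KRW per HKD.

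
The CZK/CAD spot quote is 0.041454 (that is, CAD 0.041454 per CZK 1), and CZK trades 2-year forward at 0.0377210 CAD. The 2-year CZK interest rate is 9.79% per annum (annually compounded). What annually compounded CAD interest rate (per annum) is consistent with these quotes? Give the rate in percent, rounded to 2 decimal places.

T = 2 years.
CIP gives F = S · g_CAD/g_CZK, so g_CAD/g_CZK = 0.037721/0.041454 = 0.9099484.
The CZK side grows by (1 + 0.0979)^2 = 1.2053844.
So the CAD growth factor = 1.0968376.
Annualise: 1.0968376^(1/2) − 1 = 0.047300 = 4.73%.

4.73%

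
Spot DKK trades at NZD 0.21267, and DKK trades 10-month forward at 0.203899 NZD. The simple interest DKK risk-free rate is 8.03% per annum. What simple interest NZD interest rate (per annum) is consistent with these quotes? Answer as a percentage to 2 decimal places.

2.75%

T = 10/12 years.
F/S = 0.203899/0.21267 = 0.9587577 = (growth of NZD) / (growth of DKK).
DKK growth factor: 1 + 0.0803×10/12 = 1.0669167.
Hence g_NZD = 1.0229146.
r = (1.0229146 − 1)/(10/12) = 0.027498 → 2.75%.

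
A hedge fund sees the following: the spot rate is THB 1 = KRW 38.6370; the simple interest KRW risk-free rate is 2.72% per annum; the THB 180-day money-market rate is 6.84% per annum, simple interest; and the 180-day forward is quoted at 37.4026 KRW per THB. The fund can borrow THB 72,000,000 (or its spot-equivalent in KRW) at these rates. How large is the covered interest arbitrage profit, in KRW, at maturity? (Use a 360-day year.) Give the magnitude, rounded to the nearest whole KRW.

KRW 34,609,988

T = 180/360 years.
Keep in THB, deliver into the forward: 72,000,000·1.034200·37.4026 = KRW 2,785,087,362.24.
Swap to KRW now, deposit: 72,000,000·38.6370·1.013600 = KRW 2,819,697,350.40.
The quoted forward undervalues THB, so borrow THB, convert to KRW at spot, deposit the KRW at 2.72%, and buy THB forward at 37.4026 to cover the loan.
The gap between the two covered legs is KRW 34,609,988.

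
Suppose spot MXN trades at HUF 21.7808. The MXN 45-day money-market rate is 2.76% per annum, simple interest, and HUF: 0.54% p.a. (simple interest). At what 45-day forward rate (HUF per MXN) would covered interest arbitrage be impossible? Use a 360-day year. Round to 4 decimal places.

T = 45/360 years.
HUF accumulates by 1 + 0.0054×45/360 = 1.000675.
Growth of 1 MXN over T: 1 + 0.0276×45/360 = 1.003450.
CIP: F = S · (grow HUF)/(grow MXN) = 21.7808 × 1.000675/1.003450 = 21.720566 HUF per MXN.

21.7206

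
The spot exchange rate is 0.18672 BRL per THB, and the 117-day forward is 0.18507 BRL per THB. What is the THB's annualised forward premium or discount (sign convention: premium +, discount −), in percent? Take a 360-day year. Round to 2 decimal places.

-2.72%

T = 117/360 years.
(F − S)/S = (0.18507 − 0.18672)/0.18672 = -0.0088368.
×(1/T) gives -2.72% p.a.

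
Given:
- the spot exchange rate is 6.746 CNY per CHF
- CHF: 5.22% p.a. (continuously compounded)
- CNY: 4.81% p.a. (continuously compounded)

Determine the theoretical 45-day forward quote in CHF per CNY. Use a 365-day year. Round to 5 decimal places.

0.14831

T = 45/365 years.
CNY accumulates by e^(0.0481×45/365) = 1.0059478.
CHF growth factor: e^(0.0522×45/365) = 1.0064564.
CIP: F = S · (grow CNY)/(grow CHF) = 6.746 × 1.0059478/1.0064564 = 6.742591 CNY per CHF.
Quoted the other way: 1/6.742591 = 0.14831 CHF per CNY.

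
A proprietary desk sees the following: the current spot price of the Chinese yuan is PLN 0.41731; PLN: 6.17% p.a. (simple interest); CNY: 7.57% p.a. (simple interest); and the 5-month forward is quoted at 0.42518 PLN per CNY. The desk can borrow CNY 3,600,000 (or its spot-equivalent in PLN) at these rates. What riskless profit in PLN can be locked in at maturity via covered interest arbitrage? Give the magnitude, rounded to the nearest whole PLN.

T = 5/12 years.
Keep in CNY, deliver into the forward: 3,600,000·1.031541667·0.42518 = PLN 1,578,927.19.
Swap to PLN now, deposit: 3,600,000·0.41731·1.025708333 = PLN 1,540,938.04.
The quoted forward overvalues CNY, so borrow PLN, buy CNY at spot, deposit the CNY at 7.57%, and sell the proceeds forward at 0.42518.
Profit = 1,578,927.19 − 1,540,938.04 = PLN 37,989.

PLN 37,989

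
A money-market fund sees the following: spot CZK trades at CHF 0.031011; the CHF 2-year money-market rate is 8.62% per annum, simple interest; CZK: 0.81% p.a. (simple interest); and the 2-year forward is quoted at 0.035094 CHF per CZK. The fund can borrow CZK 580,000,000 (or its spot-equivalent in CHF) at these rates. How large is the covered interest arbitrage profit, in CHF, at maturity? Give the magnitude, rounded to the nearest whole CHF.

CHF 402,969

T = 2 years.
Keep in CZK, deliver into the forward: 580,000,000·1.016200·0.035094 = CHF 20,684,263.22.
Swap to CHF now, deposit: 580,000,000·0.031011·1.172400 = CHF 21,087,231.91.
The quoted forward undervalues CZK, so borrow CZK, convert to CHF at spot, deposit the CHF at 8.62%, and buy CZK forward at 0.035094 to cover the loan.
Arbitrage profit = |20,684,263.22 − 21,087,231.91| = CHF 402,969.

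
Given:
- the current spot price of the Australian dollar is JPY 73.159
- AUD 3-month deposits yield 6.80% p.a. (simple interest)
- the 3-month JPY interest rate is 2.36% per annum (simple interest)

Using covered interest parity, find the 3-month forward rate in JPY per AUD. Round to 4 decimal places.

72.3605

T = 3/12 years.
JPY accumulates by 1 + 0.0236×3/12 = 1.005900.
AUD growth factor: 1 + 0.0680×3/12 = 1.017000.
So F = 73.159 × 1.005900 / 1.017000 = 72.360509 (JPY/AUD).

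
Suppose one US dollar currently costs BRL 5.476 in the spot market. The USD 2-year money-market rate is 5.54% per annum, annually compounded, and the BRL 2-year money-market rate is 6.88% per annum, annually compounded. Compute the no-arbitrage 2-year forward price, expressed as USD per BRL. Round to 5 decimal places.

T = 2 years.
BRL accumulates by (1 + 0.0688)^2 = 1.1423334.
USD accumulates by (1 + 0.0554)^2 = 1.1138692.
CIP: F = S · (grow BRL)/(grow USD) = 5.476 × 1.1423334/1.1138692 = 5.615936 BRL per USD.
Quoted the other way: 1/5.615936 = 0.17806 USD per BRL.

0.17806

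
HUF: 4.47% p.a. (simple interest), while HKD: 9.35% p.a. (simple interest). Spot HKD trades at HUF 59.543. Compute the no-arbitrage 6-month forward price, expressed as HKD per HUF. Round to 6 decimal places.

0.017195

T = 6/12 years.
HUF growth factor: 1 + 0.0447×6/12 = 1.022350.
Growth of 1 HKD over T: 1 + 0.0935×6/12 = 1.046750.
Forward (HUF per HKD) = 59.543 × 1.022350 / 1.046750 = 58.15504.
Invert for HKD per HUF: 1 / 58.15504 = 0.017195.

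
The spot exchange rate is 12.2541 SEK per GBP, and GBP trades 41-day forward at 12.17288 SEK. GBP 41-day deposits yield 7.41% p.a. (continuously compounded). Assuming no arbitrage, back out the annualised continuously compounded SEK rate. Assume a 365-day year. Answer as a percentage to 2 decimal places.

1.49%

T = 41/365 years.
By CIP, F/S equals the SEK-to-GBP growth ratio: 12.17288/12.2541 = 0.9933720.
GBP growth factor: e^(0.0741×41/365) = 1.0083583.
Hence g_SEK = 1.0016749.
r = ln(1.0016749)/(41/365) = 0.014898 → 1.49%.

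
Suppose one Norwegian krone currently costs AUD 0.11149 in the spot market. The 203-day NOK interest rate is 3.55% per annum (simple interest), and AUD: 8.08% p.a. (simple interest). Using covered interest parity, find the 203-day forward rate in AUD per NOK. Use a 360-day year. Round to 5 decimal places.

T = 203/360 years.
AUD accumulates by 1 + 0.0808×203/360 = 1.0455622.
NOK growth factor: 1 + 0.0355×203/360 = 1.0200181.
Forward (AUD per NOK) = 0.11149 × 1.0455622 / 1.0200181 = 0.1142820.

0.11428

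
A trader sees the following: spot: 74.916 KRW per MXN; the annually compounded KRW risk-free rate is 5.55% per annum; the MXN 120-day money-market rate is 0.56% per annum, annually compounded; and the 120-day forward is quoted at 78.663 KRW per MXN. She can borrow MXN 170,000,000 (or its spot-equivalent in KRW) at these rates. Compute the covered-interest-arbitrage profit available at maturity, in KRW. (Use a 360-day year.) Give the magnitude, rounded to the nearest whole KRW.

T = 120/360 years.
Route A — deposit MXN, sell forward: 170,000,000 × 1.001863193022 × 78.663 = KRW 13,397,625,939.96.
Route B — convert at spot, deposit KRW: 170,000,000 × 74.916 × 1.018167927493 = KRW 12,967,101,637.53.
The quoted forward overvalues MXN, so borrow KRW, buy MXN at spot, deposit the MXN at 0.56%, and sell the proceeds forward at 78.663.
Profit = 13,397,625,939.96 − 12,967,101,637.53 = KRW 430,524,302.

KRW 430,524,302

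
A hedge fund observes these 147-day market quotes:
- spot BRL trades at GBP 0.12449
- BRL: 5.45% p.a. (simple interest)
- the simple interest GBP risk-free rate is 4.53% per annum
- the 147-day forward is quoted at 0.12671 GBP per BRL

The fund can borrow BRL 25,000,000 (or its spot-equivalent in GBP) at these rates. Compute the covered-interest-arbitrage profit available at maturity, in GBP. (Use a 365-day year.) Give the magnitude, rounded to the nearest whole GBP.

T = 147/365 years.
Keep in BRL, deliver into the forward: 25,000,000·1.021949315·0.12671 = GBP 3,237,279.94.
Swap to GBP now, deposit: 25,000,000·0.12449·1.01824411 = GBP 3,169,030.23.
The quoted forward overvalues BRL, so borrow GBP, buy BRL at spot, deposit the BRL at 5.45%, and sell the proceeds forward at 0.12671.
The gap between the two covered legs is GBP 68,250.

GBP 68,250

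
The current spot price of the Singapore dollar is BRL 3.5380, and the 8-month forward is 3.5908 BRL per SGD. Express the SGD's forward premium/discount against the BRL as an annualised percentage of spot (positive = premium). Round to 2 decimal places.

T = 8/12 years.
SGD trades forward at +1.49237% vs spot over the period.
×(1/T) gives 2.24% p.a.

+2.24%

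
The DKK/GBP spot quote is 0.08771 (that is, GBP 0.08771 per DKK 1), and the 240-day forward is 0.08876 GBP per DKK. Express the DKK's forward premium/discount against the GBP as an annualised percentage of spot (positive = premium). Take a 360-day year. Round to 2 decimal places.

T = 240/360 years.
Period premium: (0.08876 − 0.08771)/0.08771 = 0.0119713.
Annualise by dividing by T: 0.0119713 / (240/360) = 0.017957 → 1.80%.

+1.80%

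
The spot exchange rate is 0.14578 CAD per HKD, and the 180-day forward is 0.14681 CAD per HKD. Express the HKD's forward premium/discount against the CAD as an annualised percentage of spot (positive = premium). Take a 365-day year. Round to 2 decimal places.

T = 180/365 years.
(F − S)/S = (0.14681 − 0.14578)/0.14578 = 0.0070654.
Annualise by dividing by T: 0.0070654 / (180/365) = 0.014327 → 1.43%.

+1.43%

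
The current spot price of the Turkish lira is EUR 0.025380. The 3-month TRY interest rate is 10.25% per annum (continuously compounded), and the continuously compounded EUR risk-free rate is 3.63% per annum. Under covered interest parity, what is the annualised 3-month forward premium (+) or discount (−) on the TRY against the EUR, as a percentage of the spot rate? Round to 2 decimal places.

T = 3/12 years.
F = S · g_EUR/g_TRY = 0.02538 × 1.0091163/1.0259561 = 0.024963419.
(F − S)/S ÷ T = (0.024963419 − 0.02538)/0.02538/(3/12) = -0.065655 → -6.57%.

-6.57%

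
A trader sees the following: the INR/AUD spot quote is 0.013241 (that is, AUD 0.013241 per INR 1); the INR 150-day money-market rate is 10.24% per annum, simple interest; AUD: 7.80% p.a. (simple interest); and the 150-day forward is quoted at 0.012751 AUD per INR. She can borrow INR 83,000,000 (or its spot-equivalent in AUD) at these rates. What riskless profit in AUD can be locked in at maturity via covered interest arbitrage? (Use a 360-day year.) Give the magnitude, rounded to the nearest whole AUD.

T = 150/360 years.
Route A — deposit INR, sell forward: 83,000,000 × 1.042666667 × 0.012751 = AUD 1,103,488.54.
Route B — convert at spot, deposit AUD: 83,000,000 × 0.013241 × 1.032500 = AUD 1,134,720.60.
The quoted forward undervalues INR, so borrow INR, convert to AUD at spot, deposit the AUD at 7.80%, and buy INR forward at 0.012751 to cover the loan.
Profit = 1,134,720.60 − 1,103,488.54 = AUD 31,232.

AUD 31,232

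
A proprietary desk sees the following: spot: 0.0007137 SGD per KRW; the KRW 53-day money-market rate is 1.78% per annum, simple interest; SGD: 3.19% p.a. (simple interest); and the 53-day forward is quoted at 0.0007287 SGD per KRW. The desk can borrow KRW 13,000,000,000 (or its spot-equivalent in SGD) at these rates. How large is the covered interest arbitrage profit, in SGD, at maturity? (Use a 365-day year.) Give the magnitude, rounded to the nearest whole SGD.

T = 53/365 years.
Keep in KRW, deliver into the forward: 13,000,000,000·1.002584658·0.0007287 = SGD 9,497,584.72.
Swap to SGD now, deposit: 13,000,000,000·0.0007137·1.004632055 = SGD 9,321,076.67.
The quoted forward overvalues KRW, so borrow SGD, buy KRW at spot, deposit the KRW at 1.78%, and sell the proceeds forward at 0.0007287.
The gap between the two covered legs is SGD 176,508.

SGD 176,508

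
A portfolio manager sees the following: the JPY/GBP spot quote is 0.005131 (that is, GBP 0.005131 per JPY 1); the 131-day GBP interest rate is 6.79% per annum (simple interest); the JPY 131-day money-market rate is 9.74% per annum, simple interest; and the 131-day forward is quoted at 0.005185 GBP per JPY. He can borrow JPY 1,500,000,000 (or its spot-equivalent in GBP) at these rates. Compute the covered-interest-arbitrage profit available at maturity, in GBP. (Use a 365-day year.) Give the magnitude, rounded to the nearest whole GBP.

T = 131/365 years.
Route A — deposit JPY, sell forward: 1,500,000,000 × 1.03495726 × 0.005185 = GBP 8,049,380.09.
Route B — convert at spot, deposit GBP: 1,500,000,000 × 0.005131 × 1.024369589 = GBP 7,884,060.54.
The quoted forward overvalues JPY, so borrow GBP, buy JPY at spot, deposit the JPY at 9.74%, and sell the proceeds forward at 0.005185.
The gap between the two covered legs is GBP 165,320.

GBP 165,320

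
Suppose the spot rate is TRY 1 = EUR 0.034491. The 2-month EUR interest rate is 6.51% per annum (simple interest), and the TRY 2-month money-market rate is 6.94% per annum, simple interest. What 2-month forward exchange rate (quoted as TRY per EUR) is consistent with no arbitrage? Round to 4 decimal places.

T = 2/12 years.
EUR growth factor: 1 + 0.0651×2/12 = 1.010850.
Growth of 1 TRY over T: 1 + 0.0694×2/12 = 1.01156667.
Forward (EUR per TRY) = 0.034491 × 1.010850 / 1.01156667 = 0.034466564.
Invert for TRY per EUR: 1 / 0.034466564 = 29.0136.

29.0136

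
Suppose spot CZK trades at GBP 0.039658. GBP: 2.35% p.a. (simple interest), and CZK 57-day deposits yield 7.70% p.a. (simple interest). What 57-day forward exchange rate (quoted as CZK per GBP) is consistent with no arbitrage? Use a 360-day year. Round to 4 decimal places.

T = 57/360 years.
GBP accumulates by 1 + 0.0235×57/360 = 1.00372083.
CZK growth factor: 1 + 0.0770×57/360 = 1.01219167.
CIP: F = S · (grow GBP)/(grow CZK) = 0.039658 × 1.00372083/1.01219167 = 0.039326110 GBP per CZK.
Quoted the other way: 1/0.039326110 = 25.4284 CZK per GBP.

25.4284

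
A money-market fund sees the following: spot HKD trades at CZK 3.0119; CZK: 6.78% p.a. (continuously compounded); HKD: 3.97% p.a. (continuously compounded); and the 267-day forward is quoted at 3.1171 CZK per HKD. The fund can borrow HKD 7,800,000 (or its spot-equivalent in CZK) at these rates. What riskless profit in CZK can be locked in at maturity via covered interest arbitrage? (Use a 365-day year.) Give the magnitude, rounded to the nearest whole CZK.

T = 267/365 years.
Invest the HKD and cover forward: 7,800,000 × 1.0294666184 × 3.1171 = CZK 25,029,813.09.
Convert at spot and invest in CZK: 7,800,000 × 3.0119 × 1.0508466414 = CZK 24,687,350.99.
The quoted forward overvalues HKD, so borrow CZK, buy HKD at spot, deposit the HKD at 3.97%, and sell the proceeds forward at 3.1171.
The gap between the two covered legs is CZK 342,462.

CZK 342,462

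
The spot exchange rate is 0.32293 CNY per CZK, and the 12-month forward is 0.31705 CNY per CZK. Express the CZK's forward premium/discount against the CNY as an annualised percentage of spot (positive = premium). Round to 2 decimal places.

-1.82%

T = 1 year.
CZK trades forward at -1.82083% vs spot over the period.
×(1/T) gives -1.82% p.a.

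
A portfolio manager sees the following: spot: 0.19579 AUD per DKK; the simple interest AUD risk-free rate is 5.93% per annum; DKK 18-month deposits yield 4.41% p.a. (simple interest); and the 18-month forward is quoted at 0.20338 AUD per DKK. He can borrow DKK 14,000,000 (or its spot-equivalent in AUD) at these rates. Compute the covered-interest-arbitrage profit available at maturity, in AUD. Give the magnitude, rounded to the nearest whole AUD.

T = 18/12 years.
Keep in DKK, deliver into the forward: 14,000,000·1.066150·0.20338 = AUD 3,035,670.22.
Swap to AUD now, deposit: 14,000,000·0.19579·1.088950 = AUD 2,984,877.29.
The quoted forward overvalues DKK, so borrow AUD, buy DKK at spot, deposit the DKK at 4.41%, and sell the proceeds forward at 0.20338.
Profit = 3,035,670.22 − 2,984,877.29 = AUD 50,793.

AUD 50,793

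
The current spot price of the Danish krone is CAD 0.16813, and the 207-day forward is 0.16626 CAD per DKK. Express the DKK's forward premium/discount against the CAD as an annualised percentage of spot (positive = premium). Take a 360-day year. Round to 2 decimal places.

-1.93%

T = 207/360 years.
DKK trades forward at -1.11223% vs spot over the period.
Per annum: -0.0111223 / (207/360) = -0.019343 = -1.93%.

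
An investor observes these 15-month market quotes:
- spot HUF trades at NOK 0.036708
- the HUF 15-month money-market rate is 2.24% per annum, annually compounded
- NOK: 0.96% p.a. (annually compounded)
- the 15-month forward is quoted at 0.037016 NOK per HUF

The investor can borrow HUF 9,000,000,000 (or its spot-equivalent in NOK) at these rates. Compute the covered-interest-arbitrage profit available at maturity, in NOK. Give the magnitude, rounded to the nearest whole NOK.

T = 15/12 years.
Keep in HUF, deliver into the forward: 9,000,000,000·1.02807796521·0.037016 = NOK 342,498,005.64.
Swap to NOK now, deposit: 9,000,000,000·0.036708·1.01201436558 = NOK 334,341,209.99.
The quoted forward overvalues HUF, so borrow NOK, buy HUF at spot, deposit the HUF at 2.24%, and sell the proceeds forward at 0.037016.
The gap between the two covered legs is NOK 8,156,796.

NOK 8,156,796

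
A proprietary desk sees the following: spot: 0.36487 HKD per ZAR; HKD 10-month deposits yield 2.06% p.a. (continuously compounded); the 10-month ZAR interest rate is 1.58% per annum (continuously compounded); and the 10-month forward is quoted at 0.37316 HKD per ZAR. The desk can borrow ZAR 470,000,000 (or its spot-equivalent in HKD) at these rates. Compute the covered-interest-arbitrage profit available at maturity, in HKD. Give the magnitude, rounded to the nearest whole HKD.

T = 10/12 years.
Route A — deposit ZAR, sell forward: 470,000,000 × 1.01325372891 × 0.37316 = HKD 177,709,707.90.
Route B — convert at spot, deposit HKD: 470,000,000 × 0.36487 × 1.01731486067 = HKD 174,458,206.41.
The quoted forward overvalues ZAR, so borrow HKD, buy ZAR at spot, deposit the ZAR at 1.58%, and sell the proceeds forward at 0.37316.
The gap between the two covered legs is HKD 3,251,501.

HKD 3,251,501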